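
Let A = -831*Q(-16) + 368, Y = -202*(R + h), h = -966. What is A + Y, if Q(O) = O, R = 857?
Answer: 35682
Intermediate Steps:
Y = 22018 (Y = -202*(857 - 966) = -202*(-109) = 22018)
A = 13664 (A = -831*(-16) + 368 = 13296 + 368 = 13664)
A + Y = 13664 + 22018 = 35682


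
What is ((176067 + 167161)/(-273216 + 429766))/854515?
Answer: 171614/66887161625 ≈ 2.5657e-6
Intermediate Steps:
((176067 + 167161)/(-273216 + 429766))/854515 = (343228/156550)*(1/854515) = (343228*(1/156550))*(1/854515) = (171614/78275)*(1/854515) = 171614/66887161625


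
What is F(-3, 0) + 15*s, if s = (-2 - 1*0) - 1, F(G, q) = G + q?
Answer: -48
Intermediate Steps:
s = -3 (s = (-2 + 0) - 1 = -2 - 1 = -3)
F(-3, 0) + 15*s = (-3 + 0) + 15*(-3) = -3 - 45 = -48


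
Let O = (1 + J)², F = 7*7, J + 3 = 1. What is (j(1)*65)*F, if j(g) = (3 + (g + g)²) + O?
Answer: 25480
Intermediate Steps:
J = -2 (J = -3 + 1 = -2)
F = 49
O = 1 (O = (1 - 2)² = (-1)² = 1)
j(g) = 4 + 4*g² (j(g) = (3 + (g + g)²) + 1 = (3 + (2*g)²) + 1 = (3 + 4*g²) + 1 = 4 + 4*g²)
(j(1)*65)*F = ((4 + 4*1²)*65)*49 = ((4 + 4*1)*65)*49 = ((4 + 4)*65)*49 = (8*65)*49 = 520*49 = 25480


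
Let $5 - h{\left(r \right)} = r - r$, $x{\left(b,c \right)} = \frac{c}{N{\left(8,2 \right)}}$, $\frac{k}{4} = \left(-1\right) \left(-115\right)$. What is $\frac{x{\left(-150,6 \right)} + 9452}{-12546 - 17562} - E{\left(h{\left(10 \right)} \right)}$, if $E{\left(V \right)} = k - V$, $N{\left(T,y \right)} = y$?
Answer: $- \frac{13708595}{30108} \approx -455.31$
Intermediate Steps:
$k = 460$ ($k = 4 \left(\left(-1\right) \left(-115\right)\right) = 4 \cdot 115 = 460$)
$x{\left(b,c \right)} = \frac{c}{2}$
$h{\left(r \right)} = 5$ ($h{\left(r \right)} = 5 - \left(r - r\right) = 5 - 0 = 5 + 0 = 5$)
$E{\left(V \right)} = 460 - V$
$\frac{x{\left(-150,6 \right)} + 9452}{-12546 - 17562} - E{\left(h{\left(10 \right)} \right)} = \frac{\frac{1}{2} \cdot 6 + 9452}{-12546 - 17562} - \left(460 - 5\right) = \frac{3 + 9452}{-30108} - \left(460 - 5\right) = 9455 \left(- \frac{1}{30108}\right) - 455 = - \frac{9455}{30108} - 455 = - \frac{13708595}{30108}$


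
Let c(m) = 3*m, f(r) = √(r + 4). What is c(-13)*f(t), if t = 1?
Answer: -39*√5 ≈ -87.207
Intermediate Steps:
f(r) = √(4 + r)
c(-13)*f(t) = (3*(-13))*√(4 + 1) = -39*√5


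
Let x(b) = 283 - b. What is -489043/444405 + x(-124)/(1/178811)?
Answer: 32342052010142/444405 ≈ 7.2776e+7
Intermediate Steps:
-489043/444405 + x(-124)/(1/178811) = -489043/444405 + (283 - 1*(-124))/(1/178811) = -489043*1/444405 + (283 + 124)/(1/178811) = -489043/444405 + 407*178811 = -489043/444405 + 72776077 = 32342052010142/444405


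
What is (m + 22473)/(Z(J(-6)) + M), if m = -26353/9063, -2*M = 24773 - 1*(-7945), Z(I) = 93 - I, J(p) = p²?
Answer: -5359117/3888027 ≈ -1.3784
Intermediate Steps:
M = -16359 (M = -(24773 - 1*(-7945))/2 = -(24773 + 7945)/2 = -½*32718 = -16359)
m = -1387/477 (m = -26353*1/9063 = -1387/477 ≈ -2.9078)
(m + 22473)/(Z(J(-6)) + M) = (-1387/477 + 22473)/((93 - 1*(-6)²) - 16359) = 10718234/(477*((93 - 1*36) - 16359)) = 10718234/(477*((93 - 36) - 16359)) = 10718234/(477*(57 - 16359)) = (10718234/477)/(-16302) = (10718234/477)*(-1/16302) = -5359117/3888027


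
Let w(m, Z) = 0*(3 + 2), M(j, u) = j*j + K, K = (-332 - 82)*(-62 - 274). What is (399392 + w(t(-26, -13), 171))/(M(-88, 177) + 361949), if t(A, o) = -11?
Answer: 399392/508797 ≈ 0.78497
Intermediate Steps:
K = 139104 (K = -414*(-336) = 139104)
M(j, u) = 139104 + j² (M(j, u) = j*j + 139104 = j² + 139104 = 139104 + j²)
w(m, Z) = 0 (w(m, Z) = 0*5 = 0)
(399392 + w(t(-26, -13), 171))/(M(-88, 177) + 361949) = (399392 + 0)/((139104 + (-88)²) + 361949) = 399392/((139104 + 7744) + 361949) = 399392/(146848 + 361949) = 399392/508797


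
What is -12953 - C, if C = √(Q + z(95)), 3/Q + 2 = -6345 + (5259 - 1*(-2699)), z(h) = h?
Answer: -12953 - 2*√6848898/537 ≈ -12963.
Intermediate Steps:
Q = 1/537 (Q = 3/(-2 + (-6345 + (5259 - 1*(-2699)))) = 3/(-2 + (-6345 + (5259 + 2699))) = 3/(-2 + (-6345 + 7958)) = 3/(-2 + 1613) = 3/1611 = 3*(1/1611) = 1/537 ≈ 0.0018622)
C = 2*√6848898/537 (C = √(1/537 + 95) = √(51016/537) = 2*√6848898/537 ≈ 9.7469)
-12953 - C = -12953 - 2*√6848898/537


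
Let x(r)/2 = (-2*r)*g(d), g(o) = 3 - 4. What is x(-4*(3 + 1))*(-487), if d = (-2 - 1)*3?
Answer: 31168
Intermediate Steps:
d = -9 (d = -3*3 = -9)
g(o) = -1
x(r) = 4*r (x(r) = 2*(-2*r*(-1)) = 2*(2*r) = 4*r)
x(-4*(3 + 1))*(-487) = (4*(-4*(3 + 1)))*(-487) = (4*(-4*4))*(-487) = (4*(-16))*(-487) = -64*(-487) = 31168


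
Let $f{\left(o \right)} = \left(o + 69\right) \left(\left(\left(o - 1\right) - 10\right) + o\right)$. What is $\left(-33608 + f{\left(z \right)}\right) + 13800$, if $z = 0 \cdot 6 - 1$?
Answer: $-20692$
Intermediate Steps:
$z = -1$ ($z = 0 - 1 = -1$)
$f{\left(o \right)} = \left(-11 + 2 o\right) \left(69 + o\right)$ ($f{\left(o \right)} = \left(69 + o\right) \left(\left(\left(-1 + o\right) - 10\right) + o\right) = \left(69 + o\right) \left(\left(-11 + o\right) + o\right) = \left(69 + o\right) \left(-11 + 2 o\right) = \left(-11 + 2 o\right) \left(69 + o\right)$)
$\left(-33608 + f{\left(z \right)}\right) + 13800 = \left(-33608 + \left(-759 + 2 \left(-1\right)^{2} + 127 \left(-1\right)\right)\right) + 13800 = \left(-33608 - 884\right) + 13800 = -34492 + 13800 = -20692$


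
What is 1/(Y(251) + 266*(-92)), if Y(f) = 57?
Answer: -1/24415 ≈ -4.0958e-5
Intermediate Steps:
1/(Y(251) + 266*(-92)) = 1/(57 + 266*(-92)) = 1/(57 - 24472) = 1/(-24415) = -1/24415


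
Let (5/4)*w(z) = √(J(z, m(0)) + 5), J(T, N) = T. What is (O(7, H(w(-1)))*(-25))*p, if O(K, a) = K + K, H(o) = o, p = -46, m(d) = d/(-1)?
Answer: 16100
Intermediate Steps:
m(d) = -d (m(d) = d*(-1) = -d)
w(z) = 4*√(5 + z)/5 (w(z) = 4*√(z + 5)/5 = 4*√(5 + z)/5)
O(K, a) = 2*K
(O(7, H(w(-1)))*(-25))*p = ((2*7)*(-25))*(-46) = (14*(-25))*(-46) = -350*(-46) = 16100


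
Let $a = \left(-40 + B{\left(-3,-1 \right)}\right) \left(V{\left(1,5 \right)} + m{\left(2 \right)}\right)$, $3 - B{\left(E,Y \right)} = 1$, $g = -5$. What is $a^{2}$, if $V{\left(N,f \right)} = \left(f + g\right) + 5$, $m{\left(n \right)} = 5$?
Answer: $144400$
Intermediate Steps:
$B{\left(E,Y \right)} = 2$ ($B{\left(E,Y \right)} = 3 - 1 = 2$)
$V{\left(N,f \right)} = f$ ($V{\left(N,f \right)} = \left(f - 5\right) + 5 = \left(-5 + f\right) + 5 = f$)
$a = -380$ ($a = \left(-40 + 2\right) \left(5 + 5\right) = \left(-38\right) 10 = -380$)
$a^{2} = \left(-380\right)^{2} = 144400$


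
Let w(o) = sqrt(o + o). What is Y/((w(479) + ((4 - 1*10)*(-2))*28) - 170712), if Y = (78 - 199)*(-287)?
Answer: -2958323676/14513990209 - 34727*sqrt(958)/29027980418 ≈ -0.20386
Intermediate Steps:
Y = 34727 (Y = -121*(-287) = 34727)
w(o) = sqrt(2)*sqrt(o) (w(o) = sqrt(2*o) = sqrt(2)*sqrt(o))
Y/((w(479) + ((4 - 1*10)*(-2))*28) - 170712) = 34727/((sqrt(2)*sqrt(479) + ((4 - 1*10)*(-2))*28) - 170712) = 34727/((sqrt(958) + ((4 - 10)*(-2))*28) - 170712) = 34727/((sqrt(958) - 6*(-2)*28) - 170712) = 34727/((sqrt(958) + 12*28) - 170712) = 34727/((sqrt(958) + 336) - 170712) = 34727/((336 + sqrt(958)) - 170712) = 34727/(-170376 + sqrt(958))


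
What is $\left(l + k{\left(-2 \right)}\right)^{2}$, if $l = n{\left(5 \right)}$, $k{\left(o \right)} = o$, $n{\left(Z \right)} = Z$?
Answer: $9$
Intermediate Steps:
$l = 5$
$\left(l + k{\left(-2 \right)}\right)^{2} = \left(5 - 2\right)^{2} = 3^{2} = 9$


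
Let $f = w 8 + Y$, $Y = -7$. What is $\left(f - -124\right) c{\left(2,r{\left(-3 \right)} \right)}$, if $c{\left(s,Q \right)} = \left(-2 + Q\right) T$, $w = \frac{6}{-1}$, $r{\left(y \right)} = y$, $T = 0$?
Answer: $0$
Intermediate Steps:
$w = -6$ ($w = 6 \left(-1\right) = -6$)
$f = -55$ ($f = \left(-6\right) 8 - 7 = -48 - 7 = -55$)
$c{\left(s,Q \right)} = 0$ ($c{\left(s,Q \right)} = \left(-2 + Q\right) 0 = 0$)
$\left(f - -124\right) c{\left(2,r{\left(-3 \right)} \right)} = \left(-55 - -124\right) 0 = \left(-55 + 124\right) 0 = 69 \cdot 0 = 0$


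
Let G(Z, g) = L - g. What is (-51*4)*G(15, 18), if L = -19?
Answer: 7548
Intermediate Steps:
G(Z, g) = -19 - g
(-51*4)*G(15, 18) = (-51*4)*(-19 - 1*18) = -204*(-19 - 18) = -204*(-37) = 7548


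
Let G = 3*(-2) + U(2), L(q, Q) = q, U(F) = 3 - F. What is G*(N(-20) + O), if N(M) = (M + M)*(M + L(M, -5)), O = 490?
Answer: -10450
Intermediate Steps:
G = -5 (G = 3*(-2) + (3 - 1*2) = -6 + (3 - 2) = -6 + 1 = -5)
N(M) = 4*M² (N(M) = (M + M)*(M + M) = (2*M)*(2*M) = 4*M²)
G*(N(-20) + O) = -5*(4*(-20)² + 490) = -5*(4*400 + 490) = -5*(1600 + 490) = -5*2090 = -10450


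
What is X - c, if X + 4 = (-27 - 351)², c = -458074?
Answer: 600954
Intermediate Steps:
X = 142880 (X = -4 + (-27 - 351)² = -4 + (-378)² = -4 + 142884 = 142880)
X - c = 142880 - 1*(-458074) = 142880 + 458074 = 600954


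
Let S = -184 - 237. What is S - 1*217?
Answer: -638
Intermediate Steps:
S = -421
S - 1*217 = -421 - 1*217 = -421 - 217 = -638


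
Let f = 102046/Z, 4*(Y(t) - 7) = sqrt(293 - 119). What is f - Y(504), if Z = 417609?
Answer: -2821217/417609 - sqrt(174)/4 ≈ -10.053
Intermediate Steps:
Y(t) = 7 + sqrt(174)/4 (Y(t) = 7 + sqrt(293 - 119)/4 = 7 + sqrt(174)/4)
f = 102046/417609 ≈ 0.24436
f - Y(504) = 102046/417609 - (7 + sqrt(174)/4) = 102046/417609 + (-7 - sqrt(174)/4) = -2821217/417609 - sqrt(174)/4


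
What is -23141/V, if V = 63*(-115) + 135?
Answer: 23141/7110 ≈ 3.2547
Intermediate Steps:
V = -7110 (V = -7245 + 135 = -7110)
-23141/V = -23141/(-7110) = -23141*(-1/7110) = 23141/7110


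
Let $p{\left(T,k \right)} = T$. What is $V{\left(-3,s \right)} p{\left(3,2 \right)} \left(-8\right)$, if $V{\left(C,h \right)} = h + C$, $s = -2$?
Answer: $120$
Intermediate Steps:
$V{\left(C,h \right)} = C + h$
$V{\left(-3,s \right)} p{\left(3,2 \right)} \left(-8\right) = \left(-3 - 2\right) 3 \left(-8\right) = \left(-5\right) 3 \left(-8\right) = \left(-15\right) \left(-8\right) = 120$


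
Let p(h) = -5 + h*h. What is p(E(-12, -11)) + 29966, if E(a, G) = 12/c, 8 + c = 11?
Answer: 29977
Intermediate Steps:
c = 3 (c = -8 + 11 = 3)
E(a, G) = 4 (E(a, G) = 12/3 = 12*(⅓) = 4)
p(h) = -5 + h²
p(E(-12, -11)) + 29966 = (-5 + 4²) + 29966 = (-5 + 16) + 29966 = 11 + 29966 = 29977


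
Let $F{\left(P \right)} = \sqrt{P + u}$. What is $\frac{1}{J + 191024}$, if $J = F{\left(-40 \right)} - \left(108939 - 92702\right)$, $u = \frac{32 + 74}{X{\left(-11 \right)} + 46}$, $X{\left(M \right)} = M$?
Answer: $\frac{6117545}{1069267339209} - \frac{i \sqrt{45290}}{1069267339209} \approx 5.7213 \cdot 10^{-6} - 1.9903 \cdot 10^{-10} i$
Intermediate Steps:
$u = \frac{106}{35}$ ($u = \frac{32 + 74}{-11 + 46} = \frac{106}{35} \approx 3.0286$)
$F{\left(P \right)} = \sqrt{\frac{106}{35} + P}$ ($F{\left(P \right)} = \sqrt{P + \frac{106}{35}} = \sqrt{\frac{106}{35} + P}$)
$J = -16237 + \frac{i \sqrt{45290}}{35}$ ($J = \frac{\sqrt{3710 + 1225 \left(-40\right)}}{35} - \left(108939 - 92702\right) = \frac{\sqrt{3710 - 49000}}{35} - 16237 = \frac{\sqrt{-45290}}{35} - 16237 = \frac{i \sqrt{45290}}{35} - 16237 = -16237 + \frac{i \sqrt{45290}}{35} \approx -16237.0 + 6.0804 i$)
$\frac{1}{J + 191024} = \frac{1}{\left(-16237 + \frac{i \sqrt{45290}}{35}\right) + 191024} = \frac{1}{174787 + \frac{i \sqrt{45290}}{35}}$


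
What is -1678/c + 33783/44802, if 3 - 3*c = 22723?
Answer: 82756919/84825120 ≈ 0.97562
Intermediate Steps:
c = -22720/3 (c = 1 - ⅓*22723 = 1 - 22723/3 = -22720/3 ≈ -7573.3)
-1678/c + 33783/44802 = -1678/(-22720/3) + 33783/44802 = -1678*(-3/22720) + 33783*(1/44802) = 2517/11360 + 11261/14934 = 82756919/84825120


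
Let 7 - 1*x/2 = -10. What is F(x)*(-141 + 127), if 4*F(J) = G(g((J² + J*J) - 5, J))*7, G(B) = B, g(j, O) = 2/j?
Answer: -49/2307 ≈ -0.021240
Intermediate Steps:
x = 34 (x = 14 - 2*(-10) = 14 + 20 = 34)
F(J) = 7/(2*(-5 + 2*J²)) (F(J) = ((2/((J² + J*J) - 5))*7)/4 = ((2/((J² + J²) - 5))*7)/4 = ((2/(2*J² - 5))*7)/4 = ((2/(-5 + 2*J²))*7)/4 = (14/(-5 + 2*J²))/4 = 7/(2*(-5 + 2*J²)))
F(x)*(-141 + 127) = (7/(2*(-5 + 2*34²)))*(-141 + 127) = (7/(2*(-5 + 2*1156)))*(-14) = (7/(2*(-5 + 2312)))*(-14) = ((7/2)/2307)*(-14) = ((7/2)*(1/2307))*(-14) = (7/4614)*(-14) = -49/2307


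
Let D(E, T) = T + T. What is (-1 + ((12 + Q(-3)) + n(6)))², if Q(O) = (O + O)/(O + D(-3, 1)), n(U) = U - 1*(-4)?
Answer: 729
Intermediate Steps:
n(U) = 4 + U (n(U) = U + 4 = 4 + U)
D(E, T) = 2*T
Q(O) = 2*O/(2 + O) (Q(O) = (O + O)/(O + 2*1) = (2*O)/(O + 2) = (2*O)/(2 + O) = 2*O/(2 + O))
(-1 + ((12 + Q(-3)) + n(6)))² = (-1 + ((12 + 2*(-3)/(2 - 3)) + (4 + 6)))² = (-1 + ((12 + 2*(-3)/(-1)) + 10))² = (-1 + ((12 + 2*(-3)*(-1)) + 10))² = (-1 + ((12 + 6) + 10))² = (-1 + (18 + 10))² = (-1 + 28)² = 27² = 729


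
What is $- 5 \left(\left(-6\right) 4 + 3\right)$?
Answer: $105$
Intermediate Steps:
$- 5 \left(\left(-6\right) 4 + 3\right) = - 5 \left(-24 + 3\right) = \left(-5\right) \left(-21\right) = 105$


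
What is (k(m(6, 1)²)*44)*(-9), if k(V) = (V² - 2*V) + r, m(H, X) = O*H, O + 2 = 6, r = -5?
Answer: -130925124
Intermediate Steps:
O = 4 (O = -2 + 6 = 4)
m(H, X) = 4*H
k(V) = -5 + V² - 2*V (k(V) = (V² - 2*V) - 5 = -5 + V² - 2*V)
(k(m(6, 1)²)*44)*(-9) = ((-5 + ((4*6)²)² - 2*(4*6)²)*44)*(-9) = ((-5 + (24²)² - 2*24²)*44)*(-9) = ((-5 + 576² - 2*576)*44)*(-9) = ((-5 + 331776 - 1152)*44)*(-9) = (330619*44)*(-9) = 14547236*(-9) = -130925124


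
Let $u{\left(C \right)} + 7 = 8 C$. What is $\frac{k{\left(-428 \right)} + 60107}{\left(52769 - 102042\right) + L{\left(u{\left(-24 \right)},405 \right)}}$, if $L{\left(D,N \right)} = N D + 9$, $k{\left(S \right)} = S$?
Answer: $- \frac{59679}{129859} \approx -0.45957$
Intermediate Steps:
$u{\left(C \right)} = -7 + 8 C$
$L{\left(D,N \right)} = 9 + D N$ ($L{\left(D,N \right)} = D N + 9 = 9 + D N$)
$\frac{k{\left(-428 \right)} + 60107}{\left(52769 - 102042\right) + L{\left(u{\left(-24 \right)},405 \right)}} = \frac{-428 + 60107}{\left(52769 - 102042\right) + \left(9 + \left(-7 + 8 \left(-24\right)\right) 405\right)} = \frac{59679}{\left(52769 - 102042\right) + \left(9 + \left(-7 - 192\right) 405\right)} = \frac{59679}{-49273 + \left(9 - 80595\right)} = \frac{59679}{-49273 - 80586} = \frac{59679}{-129859} = 59679 \left(- \frac{1}{129859}\right) = - \frac{59679}{129859}$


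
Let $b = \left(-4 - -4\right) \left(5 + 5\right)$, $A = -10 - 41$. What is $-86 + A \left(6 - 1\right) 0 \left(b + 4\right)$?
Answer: $-86$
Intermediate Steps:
$A = -51$
$b = 0$ ($b = \left(-4 + 4\right) 10 = 0 \cdot 10 = 0$)
$-86 + A \left(6 - 1\right) 0 \left(b + 4\right) = -86 - 51 \left(6 - 1\right) 0 \left(0 + 4\right) = -86 - 51 \cdot 5 \cdot 0 \cdot 4 = -86 - 51 \cdot 0 \cdot 4 = -86 - 0 = -86 + 0 = -86$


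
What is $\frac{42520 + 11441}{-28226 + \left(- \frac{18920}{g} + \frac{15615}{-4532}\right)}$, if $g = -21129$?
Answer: $- \frac{5167123403508}{2703070765823} \approx -1.9116$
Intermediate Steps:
$\frac{42520 + 11441}{-28226 + \left(- \frac{18920}{g} + \frac{15615}{-4532}\right)} = \frac{42520 + 11441}{-28226 + \left(- \frac{18920}{-21129} + \frac{15615}{-4532}\right)} = \frac{53961}{-28226 + \left(\left(-18920\right) \left(- \frac{1}{21129}\right) + 15615 \left(- \frac{1}{4532}\right)\right)} = \frac{53961}{-28226 + \left(\frac{18920}{21129} - \frac{15615}{4532}\right)} = \frac{53961}{-28226 - \frac{244183895}{95756628}} = \frac{53961}{- \frac{2703070765823}{95756628}} = 53961 \left(- \frac{95756628}{2703070765823}\right) = - \frac{5167123403508}{2703070765823}$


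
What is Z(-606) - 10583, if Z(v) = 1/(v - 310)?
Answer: -9694029/916 ≈ -10583.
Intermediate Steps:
Z(v) = 1/(-310 + v)
Z(-606) - 10583 = 1/(-310 - 606) - 10583 = 1/(-916) - 10583 = -1/916 - 10583 = -9694029/916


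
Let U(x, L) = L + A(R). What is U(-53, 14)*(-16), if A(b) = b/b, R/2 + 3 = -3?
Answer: -240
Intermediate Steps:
R = -12 (R = -6 + 2*(-3) = -6 - 6 = -12)
A(b) = 1
U(x, L) = 1 + L (U(x, L) = L + 1 = 1 + L)
U(-53, 14)*(-16) = (1 + 14)*(-16) = 15*(-16) = -240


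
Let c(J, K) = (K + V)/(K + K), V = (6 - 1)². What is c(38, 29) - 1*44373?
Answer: -1286790/29 ≈ -44372.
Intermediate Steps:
V = 25 (V = 5² = 25)
c(J, K) = (25 + K)/(2*K) (c(J, K) = (K + 25)/(K + K) = (25 + K)/((2*K)) = (25 + K)*(1/(2*K)) = (25 + K)/(2*K))
c(38, 29) - 1*44373 = (½)*(25 + 29)/29 - 1*44373 = (½)*(1/29)*54 - 44373 = 27/29 - 44373 = -1286790/29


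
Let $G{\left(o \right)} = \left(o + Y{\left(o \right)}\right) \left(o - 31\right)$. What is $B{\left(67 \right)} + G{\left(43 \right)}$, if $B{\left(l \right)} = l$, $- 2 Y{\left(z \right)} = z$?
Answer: $325$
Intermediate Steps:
$Y{\left(z \right)} = - \frac{z}{2}$
$G{\left(o \right)} = \frac{o \left(-31 + o\right)}{2}$ ($G{\left(o \right)} = \left(o - \frac{o}{2}\right) \left(o - 31\right) = \frac{o}{2} \left(o - 31\right) = \frac{o}{2} \left(-31 + o\right) = \frac{o \left(-31 + o\right)}{2}$)
$B{\left(67 \right)} + G{\left(43 \right)} = 67 + \frac{1}{2} \cdot 43 \left(-31 + 43\right) = 67 + \frac{1}{2} \cdot 43 \cdot 12 = 67 + 258 = 325$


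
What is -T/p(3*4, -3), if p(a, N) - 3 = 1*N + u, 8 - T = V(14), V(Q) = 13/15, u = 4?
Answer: -107/60 ≈ -1.7833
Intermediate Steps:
V(Q) = 13/15 (V(Q) = 13*(1/15) = 13/15)
T = 107/15 (T = 8 - 1*13/15 = 8 - 13/15 = 107/15 ≈ 7.1333)
p(a, N) = 7 + N (p(a, N) = 3 + (1*N + 4) = 3 + (N + 4) = 3 + (4 + N) = 7 + N)
-T/p(3*4, -3) = -107/(15*(7 - 3)) = -107/(15*4) = -1*107/60 = -107/60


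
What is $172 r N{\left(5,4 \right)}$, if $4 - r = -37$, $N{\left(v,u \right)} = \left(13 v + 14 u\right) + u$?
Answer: $881500$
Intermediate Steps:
$N{\left(v,u \right)} = 13 v + 15 u$
$r = 41$ ($r = 4 - -37 = 4 + 37 = 41$)
$172 r N{\left(5,4 \right)} = 172 \cdot 41 \left(13 \cdot 5 + 15 \cdot 4\right) = 7052 \left(65 + 60\right) = 7052 \cdot 125 = 881500$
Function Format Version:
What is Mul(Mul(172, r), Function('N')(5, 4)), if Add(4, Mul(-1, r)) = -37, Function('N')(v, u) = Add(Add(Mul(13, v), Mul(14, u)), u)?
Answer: 881500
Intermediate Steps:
Function('N')(v, u) = Add(Mul(13, v), Mul(15, u))
r = 41 (r = Add(4, Mul(-1, -37)) = Add(4, 37) = 41)
Mul(Mul(172, r), Function('N')(5, 4)) = Mul(Mul(172, 41), Add(Mul(13, 5), Mul(15, 4))) = Mul(7052, Add(65, 60)) = Mul(7052, 125) = 881500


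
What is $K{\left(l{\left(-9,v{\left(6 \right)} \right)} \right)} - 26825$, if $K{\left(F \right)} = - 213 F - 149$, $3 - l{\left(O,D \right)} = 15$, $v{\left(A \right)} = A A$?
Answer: $-24418$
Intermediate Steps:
$v{\left(A \right)} = A^{2}$
$l{\left(O,D \right)} = -12$ ($l{\left(O,D \right)} = 3 - 15 = -12$)
$K{\left(F \right)} = -149 - 213 F$
$K{\left(l{\left(-9,v{\left(6 \right)} \right)} \right)} - 26825 = \left(-149 - -2556\right) - 26825 = \left(-149 + 2556\right) - 26825 = 2407 - 26825 = -24418$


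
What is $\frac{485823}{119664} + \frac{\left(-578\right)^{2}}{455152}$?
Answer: $\frac{5439607039}{1134693936} \approx 4.7939$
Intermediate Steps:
$\frac{485823}{119664} + \frac{\left(-578\right)^{2}}{455152} = 485823 \cdot \frac{1}{119664} + 334084 \cdot \frac{1}{455152} = \frac{161941}{39888} + \frac{83521}{113788} = \frac{5439607039}{1134693936}$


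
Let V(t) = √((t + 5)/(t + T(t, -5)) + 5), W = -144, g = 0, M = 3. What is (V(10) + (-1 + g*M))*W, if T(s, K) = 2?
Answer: -216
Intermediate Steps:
V(t) = √(5 + (5 + t)/(2 + t)) (V(t) = √((t + 5)/(t + 2) + 5) = √((5 + t)/(2 + t) + 5) = √(5 + (5 + t)/(2 + t)))
(V(10) + (-1 + g*M))*W = (√3*√((5 + 2*10)/(2 + 10)) + (-1 + 0*3))*(-144) = (√3*√((5 + 20)/12) + (-1 + 0))*(-144) = (√3*√((1/12)*25) - 1)*(-144) = (√3*√(25/12) - 1)*(-144) = (√3*(5*√3/6) - 1)*(-144) = (5/2 - 1)*(-144) = (3/2)*(-144) = -216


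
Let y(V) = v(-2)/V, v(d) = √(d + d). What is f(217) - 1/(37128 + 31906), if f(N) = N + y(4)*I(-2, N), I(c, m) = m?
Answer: 14980377/69034 + 217*I/2 ≈ 217.0 + 108.5*I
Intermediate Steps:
v(d) = √2*√d (v(d) = √(2*d) = √2*√d)
y(V) = 2*I/V (y(V) = (√2*√(-2))/V = (√2*(I*√2))/V = (2*I)/V = 2*I/V)
f(N) = N + I*N/2 (f(N) = N + (2*I/4)*N = N + (2*I*(¼))*N = N + (I/2)*N = N + I*N/2)
f(217) - 1/(37128 + 31906) = (½)*217*(2 + I) - 1/(37128 + 31906) = (217 + 217*I/2) - 1/69034 = 14980377/69034 + 217*I/2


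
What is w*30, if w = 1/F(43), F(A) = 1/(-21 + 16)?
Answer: -150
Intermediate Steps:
F(A) = -1/5 (F(A) = 1/(-5) = -1/5)
w = -5 (w = 1/(-1/5) = -5)
w*30 = -5*30 = -150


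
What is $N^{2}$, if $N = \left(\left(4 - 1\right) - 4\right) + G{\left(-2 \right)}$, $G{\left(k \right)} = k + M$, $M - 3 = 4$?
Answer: $16$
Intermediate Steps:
$M = 7$ ($M = 3 + 4 = 7$)
$G{\left(k \right)} = 7 + k$ ($G{\left(k \right)} = k + 7 = 7 + k$)
$N = 4$ ($N = \left(\left(4 - 1\right) - 4\right) + \left(7 - 2\right) = \left(\left(4 - 1\right) - 4\right) + 5 = \left(3 - 4\right) + 5 = -1 + 5 = 4$)
$N^{2} = 4^{2} = 16$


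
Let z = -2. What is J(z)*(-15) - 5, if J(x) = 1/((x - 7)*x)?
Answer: -35/6 ≈ -5.8333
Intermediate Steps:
J(x) = 1/(x*(-7 + x)) (J(x) = 1/((-7 + x)*x) = 1/(x*(-7 + x)))
J(z)*(-15) - 5 = (1/((-2)*(-7 - 2)))*(-15) - 5 = -½/(-9)*(-15) - 5 = -½*(-⅑)*(-15) - 5 = (1/18)*(-15) - 5 = -⅚ - 5 = -35/6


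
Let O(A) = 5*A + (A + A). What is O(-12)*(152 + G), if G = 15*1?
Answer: -14028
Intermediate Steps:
G = 15
O(A) = 7*A (O(A) = 5*A + 2*A = 7*A)
O(-12)*(152 + G) = (7*(-12))*(152 + 15) = -84*167 = -14028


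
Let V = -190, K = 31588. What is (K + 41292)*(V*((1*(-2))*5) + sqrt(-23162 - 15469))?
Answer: 138472000 + 72880*I*sqrt(38631) ≈ 1.3847e+8 + 1.4324e+7*I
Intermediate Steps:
(K + 41292)*(V*((1*(-2))*5) + sqrt(-23162 - 15469)) = (31588 + 41292)*(-190*1*(-2)*5 + sqrt(-23162 - 15469)) = 72880*(-(-380)*5 + sqrt(-38631)) = 72880*(-190*(-10) + I*sqrt(38631)) = 72880*(1900 + I*sqrt(38631)) = 138472000 + 72880*I*sqrt(38631)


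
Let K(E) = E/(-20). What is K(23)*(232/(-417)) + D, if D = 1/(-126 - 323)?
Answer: 596881/936165 ≈ 0.63758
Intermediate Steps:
K(E) = -E/20 (K(E) = E*(-1/20) = -E/20)
D = -1/449 (D = 1/(-449) = -1/449 ≈ -0.0022272)
K(23)*(232/(-417)) + D = (-1/20*23)*(232/(-417)) - 1/449 = -1334*(-1)/(5*417) - 1/449 = -23/20*(-232/417) - 1/449 = 1334/2085 - 1/449 = 596881/936165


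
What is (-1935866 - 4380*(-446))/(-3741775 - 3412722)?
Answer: -17614/7154497 ≈ -0.0024619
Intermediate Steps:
(-1935866 - 4380*(-446))/(-3741775 - 3412722) = (-1935866 + 1953480)/(-7154497) = 17614*(-1/7154497) = -17614/7154497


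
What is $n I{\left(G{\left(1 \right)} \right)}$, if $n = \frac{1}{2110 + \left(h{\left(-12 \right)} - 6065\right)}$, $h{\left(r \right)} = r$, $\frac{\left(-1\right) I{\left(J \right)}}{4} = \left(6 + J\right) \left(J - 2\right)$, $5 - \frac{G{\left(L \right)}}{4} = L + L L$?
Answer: $\frac{720}{3967} \approx 0.1815$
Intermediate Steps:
$G{\left(L \right)} = 20 - 4 L - 4 L^{2}$ ($G{\left(L \right)} = 20 - 4 \left(L + L L\right) = 20 - 4 \left(L + L^{2}\right) = 20 - \left(4 L + 4 L^{2}\right) = 20 - 4 L - 4 L^{2}$)
$I{\left(J \right)} = - 4 \left(-2 + J\right) \left(6 + J\right)$ ($I{\left(J \right)} = - 4 \left(6 + J\right) \left(J - 2\right) = - 4 \left(6 + J\right) \left(-2 + J\right) = - 4 \left(-2 + J\right) \left(6 + J\right)$)
$n = - \frac{1}{3967}$ ($n = \frac{1}{2110 - 6077} = \frac{1}{-3967} = - \frac{1}{3967} \approx -0.00025208$)
$n I{\left(G{\left(1 \right)} \right)} = - \frac{48 - 16 \left(20 - 4 - 4 \cdot 1^{2}\right) - 4 \left(20 - 4 - 4 \cdot 1^{2}\right)^{2}}{3967} = - \frac{48 - 16 \left(20 - 4 - 4\right) - 4 \left(20 - 4 - 4\right)^{2}}{3967} = - \frac{48 - 192 - 4 \cdot 12^{2}}{3967} = - \frac{48 - 192 - 576}{3967} = \left(- \frac{1}{3967}\right) \left(-720\right) = \frac{720}{3967}$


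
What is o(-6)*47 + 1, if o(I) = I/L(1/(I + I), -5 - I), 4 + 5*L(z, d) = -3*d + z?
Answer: 3401/17 ≈ 200.06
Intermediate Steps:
L(z, d) = -⅘ - 3*d/5 + z/5 (L(z, d) = -⅘ + (-3*d + z)/5 = -⅘ + (z - 3*d)/5 = -⅘ + (-3*d/5 + z/5) = -⅘ - 3*d/5 + z/5)
o(I) = I/(11/5 + 1/(10*I) + 3*I/5) (o(I) = I/(-⅘ - 3*(-5 - I)/5 + 1/(5*(I + I))) = I/(-⅘ + (3 + 3*I/5) + 1/(5*((2*I)))) = I/(-⅘ + (3 + 3*I/5) + (1/(2*I))/5) = I/(-⅘ + (3 + 3*I/5) + 1/(10*I)) = I/(11/5 + 1/(10*I) + 3*I/5))
o(-6)*47 + 1 = (10*(-6)²/(1 + 6*(-6)² + 22*(-6)))*47 + 1 = (10*36/(1 + 6*36 - 132))*47 + 1 = (10*36/(1 + 216 - 132))*47 + 1 = (10*36/85)*47 + 1 = (10*36*(1/85))*47 + 1 = (72/17)*47 + 1 = 3384/17 + 1 = 3401/17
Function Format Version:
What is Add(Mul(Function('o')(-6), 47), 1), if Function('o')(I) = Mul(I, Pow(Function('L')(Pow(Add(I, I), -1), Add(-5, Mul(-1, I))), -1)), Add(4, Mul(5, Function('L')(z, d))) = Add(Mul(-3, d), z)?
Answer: Rational(3401, 17) ≈ 200.06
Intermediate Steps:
Function('L')(z, d) = Add(Rational(-4, 5), Mul(Rational(-3, 5), d), Mul(Rational(1, 5), z)) (Function('L')(z, d) = Add(Rational(-4, 5), Mul(Rational(1, 5), Add(Mul(-3, d), z))) = Add(Rational(-4, 5), Mul(Rational(1, 5), Add(z, Mul(-3, d)))) = Add(Rational(-4, 5), Add(Mul(Rational(-3, 5), d), Mul(Rational(1, 5), z))) = Add(Rational(-4, 5), Mul(Rational(-3, 5), d), Mul(Rational(1, 5), z)))
Function('o')(I) = Mul(I, Pow(Add(Rational(11, 5), Mul(Rational(1, 10), Pow(I, -1)), Mul(Rational(3, 5), I)), -1)) (Function('o')(I) = Mul(I, Pow(Add(Rational(-4, 5), Mul(Rational(-3, 5), Add(-5, Mul(-1, I))), Mul(Rational(1, 5), Pow(Add(I, I), -1))), -1)) = Mul(I, Pow(Add(Rational(-4, 5), Add(3, Mul(Rational(3, 5), I)), Mul(Rational(1, 5), Pow(Mul(2, I), -1))), -1)) = Mul(I, Pow(Add(Rational(-4, 5), Add(3, Mul(Rational(3, 5), I)), Mul(Rational(1, 5), Mul(Rational(1, 2), Pow(I, -1)))), -1)) = Mul(I, Pow(Add(Rational(-4, 5), Add(3, Mul(Rational(3, 5), I)), Mul(Rational(1, 10), Pow(I, -1))), -1)) = Mul(I, Pow(Add(Rational(11, 5), Mul(Rational(1, 10), Pow(I, -1)), Mul(Rational(3, 5), I)), -1)))
Add(Mul(Function('o')(-6), 47), 1) = Add(Mul(Mul(10, Pow(-6, 2), Pow(Add(1, Mul(6, Pow(-6, 2)), Mul(22, -6)), -1)), 47), 1) = Add(Mul(Mul(10, 36, Pow(Add(1, Mul(6, 36), -132), -1)), 47), 1) = Add(Mul(Mul(10, 36, Pow(Add(1, 216, -132), -1)), 47), 1) = Add(Mul(Mul(10, 36, Pow(85, -1)), 47), 1) = Add(Mul(Mul(10, 36, Rational(1, 85)), 47), 1) = Add(Mul(Rational(72, 17), 47), 1) = Add(Rational(3384, 17), 1) = Rational(3401, 17)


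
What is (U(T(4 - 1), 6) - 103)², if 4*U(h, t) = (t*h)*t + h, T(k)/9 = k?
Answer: 344569/16 ≈ 21536.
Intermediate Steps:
T(k) = 9*k
U(h, t) = h/4 + h*t²/4 (U(h, t) = ((t*h)*t + h)/4 = ((h*t)*t + h)/4 = (h*t² + h)/4 = (h + h*t²)/4 = h/4 + h*t²/4)
(U(T(4 - 1), 6) - 103)² = ((9*(4 - 1))*(1 + 6²)/4 - 103)² = ((9*3)*(1 + 36)/4 - 103)² = ((¼)*27*37 - 103)² = (999/4 - 103)² = (587/4)² = 344569/16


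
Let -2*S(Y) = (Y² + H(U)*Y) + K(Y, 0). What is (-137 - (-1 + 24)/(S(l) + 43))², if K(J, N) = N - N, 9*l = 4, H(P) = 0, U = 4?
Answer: 228424731844/12075625 ≈ 18916.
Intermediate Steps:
l = 4/9 (l = (⅑)*4 = 4/9 ≈ 0.44444)
K(J, N) = 0
S(Y) = -Y²/2 (S(Y) = -((Y² + 0*Y) + 0)/2 = -((Y² + 0) + 0)/2 = -(Y² + 0)/2 = -Y²/2)
(-137 - (-1 + 24)/(S(l) + 43))² = (-137 - (-1 + 24)/(-(4/9)²/2 + 43))² = (-137 - 23/(-½*16/81 + 43))² = (-137 - 23/(-8/81 + 43))² = (-137 - 23/3475/81)² = (-137 - 23*81/3475)² = (-137 - 1*1863/3475)² = (-137 - 1863/3475)² = (-477938/3475)² = 228424731844/12075625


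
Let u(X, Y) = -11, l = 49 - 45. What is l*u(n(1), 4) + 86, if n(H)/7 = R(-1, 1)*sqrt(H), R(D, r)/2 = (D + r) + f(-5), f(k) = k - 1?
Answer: 42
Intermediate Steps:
f(k) = -1 + k
R(D, r) = -12 + 2*D + 2*r (R(D, r) = 2*((D + r) + (-1 - 5)) = 2*((D + r) - 6) = 2*(-6 + D + r) = -12 + 2*D + 2*r)
n(H) = -84*sqrt(H) (n(H) = 7*((-12 + 2*(-1) + 2*1)*sqrt(H)) = 7*((-12 - 2 + 2)*sqrt(H)) = 7*(-12*sqrt(H)) = -84*sqrt(H))
l = 4
l*u(n(1), 4) + 86 = 4*(-11) + 86 = -44 + 86 = 42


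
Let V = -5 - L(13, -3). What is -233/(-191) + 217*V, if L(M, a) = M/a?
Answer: -82195/573 ≈ -143.45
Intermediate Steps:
V = -⅔ (V = -5 - 13/(-3) = -5 - 13*(-1)/3 = -5 - 1*(-13/3) = -5 + 13/3 = -⅔ ≈ -0.66667)
-233/(-191) + 217*V = -233/(-191) + 217*(-⅔) = -233*(-1/191) - 434/3 = 233/191 - 434/3 = -82195/573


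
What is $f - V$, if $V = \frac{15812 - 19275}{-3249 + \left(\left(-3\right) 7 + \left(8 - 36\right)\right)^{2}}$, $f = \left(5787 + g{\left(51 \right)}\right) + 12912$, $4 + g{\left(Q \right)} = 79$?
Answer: $\frac{15916889}{848} \approx 18770.0$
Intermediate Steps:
$g{\left(Q \right)} = 75$ ($g{\left(Q \right)} = -4 + 79 = 75$)
$f = 18774$ ($f = \left(5787 + 75\right) + 12912 = 5862 + 12912 = 18774$)
$V = \frac{3463}{848}$ ($V = - \frac{3463}{-3249 + \left(-21 - 28\right)^{2}} = - \frac{3463}{-3249 + \left(-49\right)^{2}} = - \frac{3463}{-3249 + 2401} = - \frac{3463}{-848} = \left(-3463\right) \left(- \frac{1}{848}\right) = \frac{3463}{848} \approx 4.0837$)
$f - V = 18774 - \frac{3463}{848} = \frac{15916889}{848}$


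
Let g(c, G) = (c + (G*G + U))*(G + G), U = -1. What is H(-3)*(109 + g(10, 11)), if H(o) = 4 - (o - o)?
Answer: 11876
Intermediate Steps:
H(o) = 4 (H(o) = 4 - 1*0 = 4 + 0 = 4)
g(c, G) = 2*G*(-1 + c + G²) (g(c, G) = (c + (G*G - 1))*(G + G) = (c + (G² - 1))*(2*G) = (c + (-1 + G²))*(2*G) = (-1 + c + G²)*(2*G) = 2*G*(-1 + c + G²))
H(-3)*(109 + g(10, 11)) = 4*(109 + 2*11*(-1 + 10 + 11²)) = 4*(109 + 2*11*(-1 + 10 + 121)) = 4*(109 + 2*11*130) = 4*(109 + 2860) = 4*2969 = 11876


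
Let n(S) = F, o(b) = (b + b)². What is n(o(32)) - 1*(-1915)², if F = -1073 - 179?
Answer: -3668477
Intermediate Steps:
o(b) = 4*b² (o(b) = (2*b)² = 4*b²)
F = -1252
n(S) = -1252
n(o(32)) - 1*(-1915)² = -1252 - 1*(-1915)² = -1252 - 1*3667225 = -1252 - 3667225 = -3668477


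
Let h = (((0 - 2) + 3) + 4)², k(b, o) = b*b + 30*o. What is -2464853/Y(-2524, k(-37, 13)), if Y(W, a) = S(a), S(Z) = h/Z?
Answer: -4335676427/25 ≈ -1.7343e+8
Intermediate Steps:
k(b, o) = b² + 30*o
h = 25 (h = ((-2 + 3) + 4)² = (1 + 4)² = 5² = 25)
S(Z) = 25/Z
Y(W, a) = 25/a
-2464853/Y(-2524, k(-37, 13)) = -2464853/(25/((-37)² + 30*13)) = -2464853/(25/(1369 + 390)) = -2464853/(25/1759) = -2464853/(25*(1/1759)) = -2464853/25/1759 = -2464853*1759/25 = -4335676427/25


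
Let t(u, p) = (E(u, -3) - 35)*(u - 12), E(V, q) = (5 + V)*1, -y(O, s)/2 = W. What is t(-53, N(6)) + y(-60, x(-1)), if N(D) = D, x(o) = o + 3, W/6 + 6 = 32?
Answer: 5083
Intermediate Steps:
W = 156 (W = -36 + 6*32 = -36 + 192 = 156)
x(o) = 3 + o
y(O, s) = -312 (y(O, s) = -2*156 = -312)
E(V, q) = 5 + V
t(u, p) = (-30 + u)*(-12 + u) (t(u, p) = ((5 + u) - 35)*(u - 12) = (-30 + u)*(-12 + u))
t(-53, N(6)) + y(-60, x(-1)) = (360 + (-53)² - 42*(-53)) - 312 = (360 + 2809 + 2226) - 312 = 5395 - 312 = 5083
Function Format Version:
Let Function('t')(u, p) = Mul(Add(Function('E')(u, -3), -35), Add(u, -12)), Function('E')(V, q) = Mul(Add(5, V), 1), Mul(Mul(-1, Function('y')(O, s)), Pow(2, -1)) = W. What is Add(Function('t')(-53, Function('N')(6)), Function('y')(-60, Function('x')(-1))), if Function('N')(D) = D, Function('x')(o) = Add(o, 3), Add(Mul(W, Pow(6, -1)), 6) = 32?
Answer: 5083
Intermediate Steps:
W = 156 (W = Add(-36, Mul(6, 32)) = Add(-36, 192) = 156)
Function('x')(o) = Add(3, o)
Function('y')(O, s) = -312 (Function('y')(O, s) = Mul(-2, 156) = -312)
Function('E')(V, q) = Add(5, V)
Function('t')(u, p) = Mul(Add(-30, u), Add(-12, u)) (Function('t')(u, p) = Mul(Add(Add(5, u), -35), Add(u, -12)) = Mul(Add(-30, u), Add(-12, u)))
Add(Function('t')(-53, Function('N')(6)), Function('y')(-60, Function('x')(-1))) = Add(Add(360, Pow(-53, 2), Mul(-42, -53)), -312) = Add(Add(360, 2809, 2226), -312) = Add(5395, -312) = 5083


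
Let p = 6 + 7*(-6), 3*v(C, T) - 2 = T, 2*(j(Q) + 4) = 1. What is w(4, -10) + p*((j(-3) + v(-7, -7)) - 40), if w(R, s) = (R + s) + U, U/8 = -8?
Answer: 1556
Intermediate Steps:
U = -64 (U = 8*(-8) = -64)
w(R, s) = -64 + R + s (w(R, s) = (R + s) - 64 = -64 + R + s)
j(Q) = -7/2 (j(Q) = -4 + (½)*1 = -4 + ½ = -7/2)
v(C, T) = ⅔ + T/3
p = -36 (p = 6 - 42 = -36)
w(4, -10) + p*((j(-3) + v(-7, -7)) - 40) = (-64 + 4 - 10) - 36*((-7/2 + (⅔ + (⅓)*(-7))) - 40) = -70 - 36*((-7/2 + (⅔ - 7/3)) - 40) = -70 - 36*((-7/2 - 5/3) - 40) = -70 - 36*(-31/6 - 40) = -70 - 36*(-271/6) = -70 + 1626 = 1556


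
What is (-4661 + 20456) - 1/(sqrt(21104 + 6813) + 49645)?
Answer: 38928327066215/2464598108 + sqrt(27917)/2464598108 ≈ 15795.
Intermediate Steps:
(-4661 + 20456) - 1/(sqrt(21104 + 6813) + 49645) = 15795 - 1/(sqrt(27917) + 49645) = 15795 - 1/(49645 + sqrt(27917))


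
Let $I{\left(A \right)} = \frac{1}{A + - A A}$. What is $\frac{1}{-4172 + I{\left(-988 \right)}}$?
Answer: $- \frac{977132}{4076594705} \approx -0.00023969$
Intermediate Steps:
$I{\left(A \right)} = \frac{1}{A - A^{2}}$
$\frac{1}{-4172 + I{\left(-988 \right)}} = \frac{1}{-4172 - \frac{1}{\left(-988\right) \left(-1 - 988\right)}} = \frac{1}{-4172 - - \frac{1}{988 \left(-989\right)}} = \frac{1}{-4172 - \left(- \frac{1}{988}\right) \left(- \frac{1}{989}\right)} = \frac{1}{-4172 - \frac{1}{977132}} = \frac{1}{- \frac{4076594705}{977132}} = - \frac{977132}{4076594705}$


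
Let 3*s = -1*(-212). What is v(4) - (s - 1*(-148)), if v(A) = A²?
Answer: -608/3 ≈ -202.67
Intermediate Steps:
s = 212/3 (s = (-1*(-212))/3 = (⅓)*212 = 212/3 ≈ 70.667)
v(4) - (s - 1*(-148)) = 4² - (212/3 - 1*(-148)) = 16 - (212/3 + 148) = 16 - 1*656/3 = 16 - 656/3 = -608/3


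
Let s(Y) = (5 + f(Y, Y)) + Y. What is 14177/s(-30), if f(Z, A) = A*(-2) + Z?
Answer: 14177/5 ≈ 2835.4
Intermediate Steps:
f(Z, A) = Z - 2*A (f(Z, A) = -2*A + Z = Z - 2*A)
s(Y) = 5 (s(Y) = (5 + (Y - 2*Y)) + Y = (5 - Y) + Y = 5)
14177/s(-30) = 14177/5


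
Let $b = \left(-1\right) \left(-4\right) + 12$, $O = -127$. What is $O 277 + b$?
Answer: $-35163$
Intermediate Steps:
$b = 16$ ($b = 4 + 12 = 16$)
$O 277 + b = \left(-127\right) 277 + 16 = -35179 + 16 = -35163$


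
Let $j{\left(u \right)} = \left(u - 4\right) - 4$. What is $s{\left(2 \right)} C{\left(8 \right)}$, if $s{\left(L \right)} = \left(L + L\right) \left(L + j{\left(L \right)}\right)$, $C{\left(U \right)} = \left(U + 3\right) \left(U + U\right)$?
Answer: $-2816$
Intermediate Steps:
$j{\left(u \right)} = -8 + u$ ($j{\left(u \right)} = \left(-4 + u\right) - 4 = -8 + u$)
$C{\left(U \right)} = 2 U \left(3 + U\right)$ ($C{\left(U \right)} = \left(3 + U\right) 2 U = 2 U \left(3 + U\right)$)
$s{\left(L \right)} = 2 L \left(-8 + 2 L\right)$ ($s{\left(L \right)} = \left(L + L\right) \left(L + \left(-8 + L\right)\right) = 2 L \left(-8 + 2 L\right)$)
$s{\left(2 \right)} C{\left(8 \right)} = 4 \cdot 2 \left(-4 + 2\right) 2 \cdot 8 \left(3 + 8\right) = 4 \cdot 2 \left(-2\right) 2 \cdot 8 \cdot 11 = \left(-16\right) 176 = -2816$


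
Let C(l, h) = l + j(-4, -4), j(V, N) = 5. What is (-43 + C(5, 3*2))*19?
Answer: -627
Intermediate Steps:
C(l, h) = 5 + l (C(l, h) = l + 5 = 5 + l)
(-43 + C(5, 3*2))*19 = (-43 + (5 + 5))*19 = (-43 + 10)*19 = -33*19 = -627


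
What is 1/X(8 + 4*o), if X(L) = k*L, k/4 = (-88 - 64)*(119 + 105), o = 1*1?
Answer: -1/1634304 ≈ -6.1188e-7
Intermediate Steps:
o = 1
k = -136192 (k = 4*((-88 - 64)*(119 + 105)) = 4*(-152*224) = 4*(-34048) = -136192)
X(L) = -136192*L
1/X(8 + 4*o) = 1/(-136192*(8 + 4*1)) = 1/(-136192*(8 + 4)) = 1/(-136192*12) = 1/(-1634304) = -1/1634304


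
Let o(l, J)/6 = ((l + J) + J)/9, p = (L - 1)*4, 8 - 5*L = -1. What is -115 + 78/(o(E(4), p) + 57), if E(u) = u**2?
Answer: -9455/83 ≈ -113.92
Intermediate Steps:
L = 9/5 (L = 8/5 - 1/5*(-1) = 8/5 + 1/5 = 9/5 ≈ 1.8000)
p = 16/5 (p = (9/5 - 1)*4 = (4/5)*4 = 16/5 ≈ 3.2000)
o(l, J) = 2*l/3 + 4*J/3 (o(l, J) = 6*(((l + J) + J)/9) = 6*(((J + l) + J)*(1/9)) = 6*((l + 2*J)*(1/9)) = 6*(l/9 + 2*J/9) = 2*l/3 + 4*J/3)
-115 + 78/(o(E(4), p) + 57) = -115 + 78/(((2/3)*4**2 + (4/3)*(16/5)) + 57) = -115 + 78/(((2/3)*16 + 64/15) + 57) = -115 + 78/((32/3 + 64/15) + 57) = -115 + 78/(224/15 + 57) = -115 + 78/(1079/15) = -115 + (15/1079)*78 = -115 + 90/83 = -9455/83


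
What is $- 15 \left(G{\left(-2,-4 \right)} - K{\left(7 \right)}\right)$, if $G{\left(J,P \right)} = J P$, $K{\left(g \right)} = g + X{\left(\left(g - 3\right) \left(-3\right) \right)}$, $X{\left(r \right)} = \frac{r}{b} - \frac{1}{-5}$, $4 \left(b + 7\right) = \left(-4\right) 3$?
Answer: $6$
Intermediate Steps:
$b = -10$ ($b = -7 + \frac{\left(-4\right) 3}{4} = -7 + \frac{1}{4} \left(-12\right) = -7 - 3 = -10$)
$X{\left(r \right)} = \frac{1}{5} - \frac{r}{10}$ ($X{\left(r \right)} = \frac{r}{-10} - \frac{1}{-5} = r \left(- \frac{1}{10}\right) - - \frac{1}{5} = - \frac{r}{10} + \frac{1}{5} = \frac{1}{5} - \frac{r}{10}$)
$K{\left(g \right)} = - \frac{7}{10} + \frac{13 g}{10}$ ($K{\left(g \right)} = g - \left(- \frac{1}{5} + \frac{\left(g - 3\right) \left(-3\right)}{10}\right) = g - \left(- \frac{1}{5} + \frac{\left(-3 + g\right) \left(-3\right)}{10}\right) = g - \left(- \frac{1}{5} + \frac{9 - 3 g}{10}\right) = g + \left(\frac{1}{5} + \left(- \frac{9}{10} + \frac{3 g}{10}\right)\right) = g + \left(- \frac{7}{10} + \frac{3 g}{10}\right) = - \frac{7}{10} + \frac{13 g}{10}$)
$- 15 \left(G{\left(-2,-4 \right)} - K{\left(7 \right)}\right) = - 15 \left(\left(-2\right) \left(-4\right) - \left(- \frac{7}{10} + \frac{13}{10} \cdot 7\right)\right) = - 15 \left(8 - \left(- \frac{7}{10} + \frac{91}{10}\right)\right) = - 15 \left(8 - \frac{42}{5}\right) = \left(-15\right) \left(- \frac{2}{5}\right) = 6$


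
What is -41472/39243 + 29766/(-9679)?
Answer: -523171542/126610999 ≈ -4.1321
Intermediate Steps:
-41472/39243 + 29766/(-9679) = -41472*1/39243 + 29766*(-1/9679) = -13824/13081 - 29766/9679 = -523171542/126610999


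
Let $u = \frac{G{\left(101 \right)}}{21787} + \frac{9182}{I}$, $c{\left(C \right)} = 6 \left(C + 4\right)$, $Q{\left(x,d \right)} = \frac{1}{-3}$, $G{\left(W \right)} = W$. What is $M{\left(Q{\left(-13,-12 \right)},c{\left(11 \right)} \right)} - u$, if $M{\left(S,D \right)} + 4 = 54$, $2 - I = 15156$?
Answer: $\frac{8353263790}{165080099} \approx 50.601$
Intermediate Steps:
$I = -15154$ ($I = 2 - 15156 = -15154$)
$Q{\left(x,d \right)} = - \frac{1}{3}$
$c{\left(C \right)} = 24 + 6 C$ ($c{\left(C \right)} = 6 \left(4 + C\right) = 24 + 6 C$)
$M{\left(S,D \right)} = 50$ ($M{\left(S,D \right)} = -4 + 54 = 50$)
$u = - \frac{99258840}{165080099}$ ($u = \frac{101}{21787} + \frac{9182}{-15154} = 101 \cdot \frac{1}{21787} + 9182 \left(- \frac{1}{15154}\right) = \frac{101}{21787} - \frac{4591}{7577} = - \frac{99258840}{165080099} \approx -0.60128$)
$M{\left(Q{\left(-13,-12 \right)},c{\left(11 \right)} \right)} - u = 50 - - \frac{99258840}{165080099} = 50 + \frac{99258840}{165080099} = \frac{8353263790}{165080099}$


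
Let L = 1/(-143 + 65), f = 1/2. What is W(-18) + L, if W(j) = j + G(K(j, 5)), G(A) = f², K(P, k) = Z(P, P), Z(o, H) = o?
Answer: -2771/156 ≈ -17.763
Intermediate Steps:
f = ½ (f = 1*(½) = ½ ≈ 0.50000)
K(P, k) = P
G(A) = ¼ (G(A) = (½)² = ¼)
L = -1/78 (L = 1/(-78) = -1/78 ≈ -0.012821)
W(j) = ¼ + j (W(j) = j + ¼ = ¼ + j)
W(-18) + L = (¼ - 18) - 1/78 = -71/4 - 1/78 = -2771/156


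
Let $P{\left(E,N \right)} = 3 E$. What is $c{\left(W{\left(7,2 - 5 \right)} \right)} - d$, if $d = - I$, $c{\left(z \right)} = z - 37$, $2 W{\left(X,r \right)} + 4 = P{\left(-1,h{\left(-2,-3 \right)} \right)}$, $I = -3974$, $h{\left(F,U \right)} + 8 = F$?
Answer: $- \frac{8029}{2} \approx -4014.5$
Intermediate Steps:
$h{\left(F,U \right)} = -8 + F$
$W{\left(X,r \right)} = - \frac{7}{2}$ ($W{\left(X,r \right)} = -2 + \frac{3 \left(-1\right)}{2} = -2 + \frac{1}{2} \left(-3\right) = -2 - \frac{3}{2} = - \frac{7}{2}$)
$c{\left(z \right)} = -37 + z$
$d = 3974$ ($d = \left(-1\right) \left(-3974\right) = 3974$)
$c{\left(W{\left(7,2 - 5 \right)} \right)} - d = \left(-37 - \frac{7}{2}\right) - 3974 = - \frac{81}{2} - 3974 = - \frac{8029}{2}$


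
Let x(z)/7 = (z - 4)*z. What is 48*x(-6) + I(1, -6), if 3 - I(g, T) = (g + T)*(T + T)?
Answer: 20103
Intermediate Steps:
I(g, T) = 3 - 2*T*(T + g) (I(g, T) = 3 - (g + T)*(T + T) = 3 - (T + g)*2*T = 3 - 2*T*(T + g))
x(z) = 7*z*(-4 + z) (x(z) = 7*((z - 4)*z) = 7*((-4 + z)*z) = 7*(z*(-4 + z)) = 7*z*(-4 + z))
48*x(-6) + I(1, -6) = 48*(7*(-6)*(-4 - 6)) + (3 - 2*(-6)² - 2*(-6)*1) = 48*(7*(-6)*(-10)) + (3 - 2*36 + 12) = 48*420 + (3 - 72 + 12) = 20160 - 57 = 20103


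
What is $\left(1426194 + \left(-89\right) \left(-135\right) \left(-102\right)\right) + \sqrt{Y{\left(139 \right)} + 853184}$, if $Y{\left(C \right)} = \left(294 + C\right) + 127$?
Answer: $200664 + 4 \sqrt{53359} \approx 2.0159 \cdot 10^{5}$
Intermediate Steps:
$Y{\left(C \right)} = 421 + C$
$\left(1426194 + \left(-89\right) \left(-135\right) \left(-102\right)\right) + \sqrt{Y{\left(139 \right)} + 853184} = \left(1426194 + \left(-89\right) \left(-135\right) \left(-102\right)\right) + \sqrt{\left(421 + 139\right) + 853184} = \left(1426194 + 12015 \left(-102\right)\right) + \sqrt{560 + 853184} = \left(1426194 - 1225530\right) + \sqrt{853744} = 200664 + 4 \sqrt{53359}$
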